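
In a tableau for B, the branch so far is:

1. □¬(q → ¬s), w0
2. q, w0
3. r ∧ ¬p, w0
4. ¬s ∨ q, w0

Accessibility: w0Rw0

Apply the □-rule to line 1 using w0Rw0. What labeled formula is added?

¬(q → ¬s), w0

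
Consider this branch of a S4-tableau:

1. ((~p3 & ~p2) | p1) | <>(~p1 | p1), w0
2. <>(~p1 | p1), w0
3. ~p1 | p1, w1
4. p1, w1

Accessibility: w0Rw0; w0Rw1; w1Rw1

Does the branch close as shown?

No world carries both an atom and its negation.

No, open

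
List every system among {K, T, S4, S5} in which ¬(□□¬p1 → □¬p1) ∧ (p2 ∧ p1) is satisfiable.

K

K-tableau for the formula:
1. ¬(□□¬p1 → □¬p1) ∧ (p2 ∧ p1), w0
2. ¬(□□¬p1 → □¬p1), w0
3. p2 ∧ p1, w0
4. □□¬p1, w0
5. ¬□¬p1, w0
6. p2, w0
7. p1, w0
8. p1, w1
9. □¬p1, w1
Accessibility: w0Rw1
Complete open branch: satisfiable in K.
T-tableau for the formula:
1. ¬(□□¬p1 → □¬p1) ∧ (p2 ∧ p1), w0
2. ¬(□□¬p1 → □¬p1), w0
3. p2 ∧ p1, w0
4. □□¬p1, w0
5. ¬□¬p1, w0
6. p2, w0
7. p1, w0
8. □¬p1, w0
9. ¬p1, w0
Accessibility: w0Rw0
Branch closes: p1 and ¬p1 both at w0.
Every branch closes (one shown): unsatisfiable in T, hence also in S4, S5 (every S4/S5-frame is a T-frame).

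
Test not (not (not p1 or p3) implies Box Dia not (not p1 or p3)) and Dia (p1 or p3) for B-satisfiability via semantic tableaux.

Unsatisfiable (every branch closes)

1. not (not (not p1 or p3) implies Box Dia not (not p1 or p3)) and Dia (p1 or p3), w0
2. not (not (not p1 or p3) implies Box Dia not (not p1 or p3)), w0   [and-rule on 1]
3. Dia (p1 or p3), w0   [and-rule on 1]
4. not (not p1 or p3), w0   [neg-implies-rule on 2]
5. not Box Dia not (not p1 or p3), w0   [neg-implies-rule on 2]
6. p1, w0   [neg-or-rule on 4]
7. not p3, w0   [neg-or-rule on 4]
8. p1 or p3, w1   [Dia-rule on 3: fresh world w1, w0Rw1]
9. p3, w1   [or-rule on 8 (branches; this branch)]
10. not Dia not (not p1 or p3), w2   [neg-Box-rule on 5: fresh world w2, w0Rw2]
11. not p1 or p3, w0   [neg-Dia-rule on 10 via w2Rw0]
12. not p1 or p3, w2   [neg-Dia-rule on 10 via w2Rw2]
13. p3, w0   [or-rule on 11 (branches; this branch)]
Accessibility: w0Rw0, w0Rw1, w0Rw2, w1Rw0, w1Rw1, w2Rw0, w2Rw2
Branch closes: p3 and not p3 both at w0.
(One branch shown.) All branches close.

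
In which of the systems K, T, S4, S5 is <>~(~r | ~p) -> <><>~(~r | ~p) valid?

T, S4, S5

T-tableau for the negation ~(<>~(~r | ~p) -> <><>~(~r | ~p)):
1. ~(<>~(~r | ~p) -> <><>~(~r | ~p)), u
2. <>~(~r | ~p), u
3. ~<><>~(~r | ~p), u
4. ~<>~(~r | ~p), u
5. ~r | ~p, u
6. ~p, u
7. ~(~r | ~p), v
8. r, v
9. p, v
10. ~<>~(~r | ~p), v
11. ~r | ~p, v
12. ~p, v
Accessibility: uRu, uRv, vRv
Branch closes: p and ~p both at v.
Every branch closes (one shown): valid in T, hence also in S4, S5 (every theorem of T is a theorem of S4 and S5).
K-tableau for the negation ~(<>~(~r | ~p) -> <><>~(~r | ~p)):
1. ~(<>~(~r | ~p) -> <><>~(~r | ~p)), u
2. <>~(~r | ~p), u
3. ~<><>~(~r | ~p), u
4. ~(~r | ~p), v
5. r, v
6. p, v
7. ~<>~(~r | ~p), v
Accessibility: uRv
Complete open branch: countermodel on a K-frame, so not valid in K.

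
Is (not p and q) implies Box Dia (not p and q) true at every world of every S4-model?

Tableau for the negation not ((not p and q) implies Box Dia (not p and q)):
1. not ((not p and q) implies Box Dia (not p and q)), w0
2. not p and q, w0   [neg-implies-rule on 1]
3. not Box Dia (not p and q), w0   [neg-implies-rule on 1]
4. not p, w0   [and-rule on 2]
5. q, w0   [and-rule on 2]
6. not Dia (not p and q), w1   [neg-Box-rule on 3: fresh world w1, w0Rw1]
7. not (not p and q), w1   [neg-Dia-rule on 6 via w1Rw1]
8. not q, w1   [neg-and-rule on 7 (branches; this branch)]
Accessibility: w0Rw0, w0Rw1, w1Rw1
The negation has an open branch (countermodel exists).

Not valid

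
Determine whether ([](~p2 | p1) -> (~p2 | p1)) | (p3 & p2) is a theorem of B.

Tableau for the negation ~(([](~p2 | p1) -> (~p2 | p1)) | (p3 & p2)):
1. ~(([](~p2 | p1) -> (~p2 | p1)) | (p3 & p2)), 0
2. ~([](~p2 | p1) -> (~p2 | p1)), 0   [~|-rule on 1]
3. ~(p3 & p2), 0   [~|-rule on 1]
4. [](~p2 | p1), 0   [~->-rule on 2]
5. ~(~p2 | p1), 0   [~->-rule on 2]
6. p2, 0   [~|-rule on 5]
7. ~p1, 0   [~|-rule on 5]
8. ~p2 | p1, 0   [[]-rule on 4 via 0R0]
9. ~p3, 0   [~&-rule on 3 (branches; this branch)]
10. p1, 0   [|-rule on 8 (branches; this branch)]
Accessibility: 0R0
Branch closes: p1 and ~p1 both at 0.
Every branch of the negation's tableau closes; the branch above is one of them.

Valid in B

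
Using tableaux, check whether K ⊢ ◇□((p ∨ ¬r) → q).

Invalid (countermodel exists)

Tableau for the negation ¬◇□((p ∨ ¬r) → q):
1. ¬◇□((p ∨ ¬r) → q), 0
The negation has an open branch (countermodel exists).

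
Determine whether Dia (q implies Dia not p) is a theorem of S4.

Tableau for the negation not Dia (q implies Dia not p):
1. not Dia (q implies Dia not p), 0
2. not (q implies Dia not p), 0
3. q, 0
4. not Dia not p, 0
5. p, 0
Accessibility: 0R0
The negation has an open branch (countermodel exists).

Invalid (countermodel exists)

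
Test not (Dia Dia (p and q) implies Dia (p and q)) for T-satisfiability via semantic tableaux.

Satisfiable

1. not (Dia Dia (p and q) implies Dia (p and q)), 0
2. Dia Dia (p and q), 0
3. not Dia (p and q), 0
4. not (p and q), 0
5. not q, 0
6. Dia (p and q), 1
7. not (p and q), 1
8. not q, 1
9. p and q, 2
10. p, 2
11. q, 2
Accessibility: 0R0, 0R1, 1R1, 1R2, 2R2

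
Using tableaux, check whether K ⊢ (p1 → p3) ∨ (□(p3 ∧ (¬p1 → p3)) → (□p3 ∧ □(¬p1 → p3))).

Yes, valid

Tableau for the negation ¬((p1 → p3) ∨ (□(p3 ∧ (¬p1 → p3)) → (□p3 ∧ □(¬p1 → p3)))):
1. ¬((p1 → p3) ∨ (□(p3 ∧ (¬p1 → p3)) → (□p3 ∧ □(¬p1 → p3)))), 0
2. ¬(p1 → p3), 0
3. ¬(□(p3 ∧ (¬p1 → p3)) → (□p3 ∧ □(¬p1 → p3))), 0
4. p1, 0
5. ¬p3, 0
6. □(p3 ∧ (¬p1 → p3)), 0
7. ¬(□p3 ∧ □(¬p1 → p3)), 0
8. ¬□(¬p1 → p3), 0
9. ¬(¬p1 → p3), 1
10. ¬p1, 1
11. ¬p3, 1
12. p3 ∧ (¬p1 → p3), 1
13. p3, 1
14. ¬p1 → p3, 1
Accessibility: 0R1
Branch closes: p3 and ¬p3 both at 1.
All branches of the negation close; one closing branch shown above.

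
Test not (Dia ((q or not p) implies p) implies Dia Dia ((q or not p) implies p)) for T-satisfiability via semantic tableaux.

1. not (Dia ((q or not p) implies p) implies Dia Dia ((q or not p) implies p)), w0
2. Dia ((q or not p) implies p), w0
3. not Dia Dia ((q or not p) implies p), w0
4. not Dia ((q or not p) implies p), w0
5. not ((q or not p) implies p), w0
6. q or not p, w0
7. not p, w0
8. (q or not p) implies p, w1
9. not Dia ((q or not p) implies p), w1
10. not ((q or not p) implies p), w1
11. q or not p, w1
12. not p, w1
13. not (q or not p), w1
14. not q, w1
15. p, w1
Accessibility: w0Rw0, w0Rw1, w1Rw1
Branch closes: p and not p both at w1.
All branches of the tableau close; one closing branch shown above.

Unsatisfiable (every branch closes)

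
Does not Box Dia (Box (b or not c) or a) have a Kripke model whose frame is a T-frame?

Yes, satisfiable

1. not Box Dia (Box (b or not c) or a), u
2. not Dia (Box (b or not c) or a), v   [neg-Box-rule on 1: fresh world v, uRv]
3. not (Box (b or not c) or a), v   [neg-Dia-rule on 2 via vRv]
4. not Box (b or not c), v   [neg-or-rule on 3]
5. not a, v   [neg-or-rule on 3]
6. not (b or not c), w   [neg-Box-rule on 4: fresh world w, vRw]
7. not b, w   [neg-or-rule on 6]
8. c, w   [neg-or-rule on 6]
9. not (Box (b or not c) or a), w   [neg-Dia-rule on 2 via vRw]
10. not Box (b or not c), w   [neg-or-rule on 9]
11. not a, w   [neg-or-rule on 9]
12. not (b or not c), x   [neg-Box-rule on 10: fresh world x, wRx]
13. not b, x   [neg-or-rule on 12]
14. c, x   [neg-or-rule on 12]
Accessibility: uRu, uRv, vRv, vRw, wRw, wRx, xRx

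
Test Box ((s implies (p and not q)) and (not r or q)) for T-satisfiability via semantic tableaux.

1. Box ((s implies (p and not q)) and (not r or q)), u
2. (s implies (p and not q)) and (not r or q), u
3. s implies (p and not q), u
4. not r or q, u
5. p and not q, u
6. p, u
7. not q, u
8. not r, u
Accessibility: uRu

Satisfiable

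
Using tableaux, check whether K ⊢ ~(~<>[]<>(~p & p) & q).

Not valid

Tableau for the negation ~<>[]<>(~p & p) & q:
1. ~<>[]<>(~p & p) & q, w0
2. ~<>[]<>(~p & p), w0
3. q, w0
The negation has an open branch (countermodel exists).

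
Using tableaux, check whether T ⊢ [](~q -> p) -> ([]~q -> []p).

Valid in T

Tableau for the negation ~([](~q -> p) -> ([]~q -> []p)):
1. ~([](~q -> p) -> ([]~q -> []p)), 0
2. [](~q -> p), 0
3. ~([]~q -> []p), 0
4. []~q, 0
5. ~[]p, 0
6. ~q -> p, 0
7. ~q, 0
8. p, 0
9. ~p, 1
10. ~q -> p, 1
11. ~q, 1
12. p, 1
Accessibility: 0R0, 0R1, 1R1
Branch closes: p and ~p both at 1.
Every branch of the negation's tableau closes; the branch above is one of them.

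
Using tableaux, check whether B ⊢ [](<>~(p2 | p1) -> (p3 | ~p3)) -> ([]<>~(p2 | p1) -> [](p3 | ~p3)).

Tableau for the negation ~([](<>~(p2 | p1) -> (p3 | ~p3)) -> ([]<>~(p2 | p1) -> [](p3 | ~p3))):
1. ~([](<>~(p2 | p1) -> (p3 | ~p3)) -> ([]<>~(p2 | p1) -> [](p3 | ~p3))), u
2. [](<>~(p2 | p1) -> (p3 | ~p3)), u
3. ~([]<>~(p2 | p1) -> [](p3 | ~p3)), u
4. []<>~(p2 | p1), u
5. ~[](p3 | ~p3), u
6. <>~(p2 | p1) -> (p3 | ~p3), u
7. <>~(p2 | p1), u
8. ~<>~(p2 | p1), u
9. p2 | p1, u
10. p1, u
11. ~(p3 | ~p3), v
12. ~p3, v
13. p3, v
Accessibility: uRu, uRv, vRu, vRv
Branch closes: p3 and ~p3 both at v.
Every branch of the negation's tableau closes; the branch above is one of them.

Valid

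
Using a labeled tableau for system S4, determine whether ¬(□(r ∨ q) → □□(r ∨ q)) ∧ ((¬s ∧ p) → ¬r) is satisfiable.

1. ¬(□(r ∨ q) → □□(r ∨ q)) ∧ ((¬s ∧ p) → ¬r), 0
2. ¬(□(r ∨ q) → □□(r ∨ q)), 0   [∧-rule on 1]
3. (¬s ∧ p) → ¬r, 0   [∧-rule on 1]
4. □(r ∨ q), 0   [¬→-rule on 2]
5. ¬□□(r ∨ q), 0   [¬→-rule on 2]
6. r ∨ q, 0   [□-rule on 4 via 0R0]
7. ¬(¬s ∧ p), 0   [→-rule on 3 (branches; this branch)]
8. q, 0   [∨-rule on 6 (branches; this branch)]
9. ¬p, 0   [¬∧-rule on 7 (branches; this branch)]
10. ¬□(r ∨ q), 1   [¬□-rule on 5: fresh world 1, 0R1]
11. r ∨ q, 1   [□-rule on 4 via 0R1]
12. q, 1   [∨-rule on 11 (branches; this branch)]
13. ¬(r ∨ q), 2   [¬□-rule on 10: fresh world 2, 1R2]
14. ¬r, 2   [¬∨-rule on 13]
15. ¬q, 2   [¬∨-rule on 13]
16. r ∨ q, 2   [□-rule on 4 via 0R2]
17. q, 2   [∨-rule on 16 (branches; this branch)]
Accessibility: 0R0, 0R1, 0R2, 1R1, 1R2, 2R2
Branch closes: q and ¬q both at 2.
Every branch closes; the branch above is one of them.

No, unsatisfiable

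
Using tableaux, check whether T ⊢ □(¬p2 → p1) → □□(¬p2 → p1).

Tableau for the negation ¬(□(¬p2 → p1) → □□(¬p2 → p1)):
1. ¬(□(¬p2 → p1) → □□(¬p2 → p1)), 0
2. □(¬p2 → p1), 0
3. ¬□□(¬p2 → p1), 0
4. ¬p2 → p1, 0
5. p1, 0
6. ¬□(¬p2 → p1), 1
7. ¬p2 → p1, 1
8. p1, 1
9. ¬(¬p2 → p1), 2
10. ¬p2, 2
11. ¬p1, 2
Accessibility: 0R0, 0R1, 1R1, 1R2, 2R2
The negation has an open branch (countermodel exists).

No, not valid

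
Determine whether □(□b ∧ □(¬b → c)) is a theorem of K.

Tableau for the negation ¬□(□b ∧ □(¬b → c)):
1. ¬□(□b ∧ □(¬b → c)), 0
2. ¬(□b ∧ □(¬b → c)), 1   [¬□-rule on 1: fresh world 1, 0R1]
3. ¬□(¬b → c), 1   [¬∧-rule on 2 (branches; this branch)]
4. ¬(¬b → c), 2   [¬□-rule on 3: fresh world 2, 1R2]
5. ¬b, 2   [¬→-rule on 4]
6. ¬c, 2   [¬→-rule on 4]
Accessibility: 0R1, 1R2
The negation has an open branch (countermodel exists).

Invalid (countermodel exists)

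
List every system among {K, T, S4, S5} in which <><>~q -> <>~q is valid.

S4, S5

T-tableau for the negation ~(<><>~q -> <>~q):
1. ~(<><>~q -> <>~q), u
2. <><>~q, u
3. ~<>~q, u
4. q, u
5. <>~q, v
6. q, v
7. ~q, w
Accessibility: uRu, uRv, vRv, vRw, wRw
Complete open branch: countermodel on a T-frame, so not valid in T, nor in K (the same frame is also a K-frame).
S4-tableau for the negation ~(<><>~q -> <>~q):
1. ~(<><>~q -> <>~q), u
2. <><>~q, u
3. ~<>~q, u
4. q, u
5. <>~q, v
6. q, v
7. ~q, w
8. q, w
Accessibility: uRu, uRv, uRw, vRv, vRw, wRw
Branch closes: q and ~q both at w.
Every branch closes (one shown): valid in S4, hence also in S5 (every theorem of S4 is a theorem of S5).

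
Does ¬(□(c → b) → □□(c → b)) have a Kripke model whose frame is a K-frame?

1. ¬(□(c → b) → □□(c → b)), w0
2. □(c → b), w0   [¬→-rule on 1]
3. ¬□□(c → b), w0   [¬→-rule on 1]
4. ¬□(c → b), w1   [¬□-rule on 3: fresh world w1, w0Rw1]
5. c → b, w1   [□-rule on 2 via w0Rw1]
6. b, w1   [→-rule on 5 (branches; this branch)]
7. ¬(c → b), w2   [¬□-rule on 4: fresh world w2, w1Rw2]
8. c, w2   [¬→-rule on 7]
9. ¬b, w2   [¬→-rule on 7]
Accessibility: w0Rw1, w1Rw2

Yes, satisfiable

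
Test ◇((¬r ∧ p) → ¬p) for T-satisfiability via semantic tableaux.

Satisfiable (open branch found)

1. ◇((¬r ∧ p) → ¬p), u
2. (¬r ∧ p) → ¬p, v
3. ¬p, v
Accessibility: uRu, uRv, vRv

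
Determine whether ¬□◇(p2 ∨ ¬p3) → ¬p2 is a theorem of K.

Tableau for the negation ¬(¬□◇(p2 ∨ ¬p3) → ¬p2):
1. ¬(¬□◇(p2 ∨ ¬p3) → ¬p2), 0
2. ¬□◇(p2 ∨ ¬p3), 0
3. p2, 0
4. ¬◇(p2 ∨ ¬p3), 1
Accessibility: 0R1
The negation has an open branch (countermodel exists).

Not valid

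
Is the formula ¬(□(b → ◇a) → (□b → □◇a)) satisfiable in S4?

Unsatisfiable (every branch closes)

1. ¬(□(b → ◇a) → (□b → □◇a)), u
2. □(b → ◇a), u   [¬→-rule on 1]
3. ¬(□b → □◇a), u   [¬→-rule on 1]
4. □b, u   [¬→-rule on 3]
5. ¬□◇a, u   [¬→-rule on 3]
6. b → ◇a, u   [□-rule on 2 via uRu]
7. b, u   [□-rule on 4 via uRu]
8. ◇a, u   [→-rule on 6 (branches; this branch)]
9. ¬◇a, v   [¬□-rule on 5: fresh world v, uRv]
10. b → ◇a, v   [□-rule on 2 via uRv]
11. b, v   [□-rule on 4 via uRv]
12. ¬a, v   [¬◇-rule on 9 via vRv]
13. ◇a, v   [→-rule on 10 (branches; this branch)]
14. a, w   [◇-rule on 8: fresh world w, uRw]
15. b → ◇a, w   [□-rule on 2 via uRw]
16. b, w   [□-rule on 4 via uRw]
17. ◇a, w   [→-rule on 15 (branches; this branch)]
18. a, x   [◇-rule on 13: fresh world x, vRx]
19. b → ◇a, x   [□-rule on 2 via uRx]
20. b, x   [□-rule on 4 via uRx]
21. ¬a, x   [¬◇-rule on 9 via vRx]
Accessibility: uRu, uRv, uRw, uRx, vRv, vRx, wRw, xRx
Branch closes: a and ¬a both at x.
(One branch shown.) All branches close.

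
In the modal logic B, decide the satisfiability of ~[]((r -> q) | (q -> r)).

Unsatisfiable (every branch closes)

1. ~[]((r -> q) | (q -> r)), 0
2. ~((r -> q) | (q -> r)), 1   [~[]-rule on 1: fresh world 1, 0R1]
3. ~(r -> q), 1   [~|-rule on 2]
4. ~(q -> r), 1   [~|-rule on 2]
5. r, 1   [~->-rule on 3]
6. ~q, 1   [~->-rule on 3]
7. q, 1   [~->-rule on 4]
8. ~r, 1   [~->-rule on 4]
Accessibility: 0R0, 0R1, 1R0, 1R1
Branch closes: q and ~q both at 1.
Every branch closes; the branch above is one of them.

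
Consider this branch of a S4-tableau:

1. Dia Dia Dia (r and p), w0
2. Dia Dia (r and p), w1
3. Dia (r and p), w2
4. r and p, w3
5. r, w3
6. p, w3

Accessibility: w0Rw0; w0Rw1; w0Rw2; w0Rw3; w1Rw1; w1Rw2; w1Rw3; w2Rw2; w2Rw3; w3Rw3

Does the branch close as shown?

Not closed

No atom appears with both signs at the same world.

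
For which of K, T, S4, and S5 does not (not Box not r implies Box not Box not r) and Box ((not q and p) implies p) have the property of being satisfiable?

K, T, S4

S5-tableau for the formula:
1. not (not Box not r implies Box not Box not r) and Box ((not q and p) implies p), u
2. not (not Box not r implies Box not Box not r), u
3. Box ((not q and p) implies p), u
4. not Box not r, u
5. not Box not Box not r, u
6. (not q and p) implies p, u
7. not (not q and p), u
8. not p, u
9. r, v
10. (not q and p) implies p, v
11. not (not q and p), v
12. not p, v
13. Box not r, w
14. (not q and p) implies p, w
15. not r, u
16. not r, v
Accessibility: uRu, uRv, uRw, vRu, vRv, vRw, wRu, wRv, wRw
Branch closes: r and not r both at v.
Every branch closes (one shown): unsatisfiable in S5.
S4-tableau for the formula:
1. not (not Box not r implies Box not Box not r) and Box ((not q and p) implies p), u
2. not (not Box not r implies Box not Box not r), u
3. Box ((not q and p) implies p), u
4. not Box not r, u
5. not Box not Box not r, u
6. (not q and p) implies p, u
7. p, u
8. r, v
9. (not q and p) implies p, v
10. p, v
11. Box not r, w
12. (not q and p) implies p, w
13. not r, w
14. p, w
Accessibility: uRu, uRv, uRw, vRv, wRw
Complete open branch: satisfiable in S4, hence also in K, T (this S4-model is also a K-model and a T-model).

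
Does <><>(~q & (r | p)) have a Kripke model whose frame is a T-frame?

Satisfiable

1. <><>(~q & (r | p)), w0
2. <>(~q & (r | p)), w1
3. ~q & (r | p), w2
4. ~q, w2
5. r | p, w2
6. p, w2
Accessibility: w0Rw0, w0Rw1, w1Rw1, w1Rw2, w2Rw2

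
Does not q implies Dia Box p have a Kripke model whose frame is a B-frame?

1. not q implies Dia Box p, u
2. Dia Box p, u   [implies-rule on 1 (branches; this branch)]
3. Box p, v   [Dia-rule on 2: fresh world v, uRv]
4. p, u   [Box-rule on 3 via vRu]
5. p, v   [Box-rule on 3 via vRv]
Accessibility: uRu, uRv, vRu, vRv

Satisfiable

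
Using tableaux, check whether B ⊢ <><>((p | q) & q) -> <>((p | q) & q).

Invalid (countermodel exists)

Tableau for the negation ~(<><>((p | q) & q) -> <>((p | q) & q)):
1. ~(<><>((p | q) & q) -> <>((p | q) & q)), 0
2. <><>((p | q) & q), 0   [~->-rule on 1]
3. ~<>((p | q) & q), 0   [~->-rule on 1]
4. ~((p | q) & q), 0   [~<>-rule on 3 via 0R0]
5. ~q, 0   [~&-rule on 4 (branches; this branch)]
6. <>((p | q) & q), 1   [<>-rule on 2: fresh world 1, 0R1]
7. ~((p | q) & q), 1   [~<>-rule on 3 via 0R1]
8. ~q, 1   [~&-rule on 7 (branches; this branch)]
9. (p | q) & q, 2   [<>-rule on 6: fresh world 2, 1R2]
10. p | q, 2   [&-rule on 9]
11. q, 2   [&-rule on 9]
Accessibility: 0R0, 0R1, 1R0, 1R1, 1R2, 2R1, 2R2
The negation has an open branch (countermodel exists).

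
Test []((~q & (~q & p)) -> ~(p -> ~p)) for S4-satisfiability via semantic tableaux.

Satisfiable

1. []((~q & (~q & p)) -> ~(p -> ~p)), u
2. (~q & (~q & p)) -> ~(p -> ~p), u   [[]-rule on 1 via uRu]
3. ~(p -> ~p), u   [->-rule on 2 (branches; this branch)]
4. p, u   [~->-rule on 3]
Accessibility: uRu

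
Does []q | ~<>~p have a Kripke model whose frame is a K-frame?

1. []q | ~<>~p, w0
2. ~<>~p, w0

Satisfiable (open branch found)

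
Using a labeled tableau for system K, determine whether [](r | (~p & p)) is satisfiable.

Satisfiable

1. [](r | (~p & p)), w0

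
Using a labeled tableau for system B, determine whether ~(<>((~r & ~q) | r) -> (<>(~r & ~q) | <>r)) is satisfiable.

Unsatisfiable

1. ~(<>((~r & ~q) | r) -> (<>(~r & ~q) | <>r)), w0
2. <>((~r & ~q) | r), w0
3. ~(<>(~r & ~q) | <>r), w0
4. ~<>(~r & ~q), w0
5. ~<>r, w0
6. ~(~r & ~q), w0
7. ~r, w0
8. q, w0
9. (~r & ~q) | r, w1
10. ~(~r & ~q), w1
11. ~r, w1
12. ~r & ~q, w1
13. ~q, w1
14. q, w1
Accessibility: w0Rw0, w0Rw1, w1Rw0, w1Rw1
Branch closes: q and ~q both at w1.
(One branch shown.) All branches close.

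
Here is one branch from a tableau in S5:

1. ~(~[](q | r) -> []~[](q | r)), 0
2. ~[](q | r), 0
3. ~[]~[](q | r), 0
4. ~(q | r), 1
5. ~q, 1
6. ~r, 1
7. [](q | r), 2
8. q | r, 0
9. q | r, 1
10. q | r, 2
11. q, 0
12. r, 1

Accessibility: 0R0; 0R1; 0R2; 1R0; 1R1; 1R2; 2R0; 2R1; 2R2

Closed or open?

Both r and ~r appear at 1.

Closed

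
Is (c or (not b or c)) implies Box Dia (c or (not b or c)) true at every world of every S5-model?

Yes, valid

Tableau for the negation not ((c or (not b or c)) implies Box Dia (c or (not b or c))):
1. not ((c or (not b or c)) implies Box Dia (c or (not b or c))), u
2. c or (not b or c), u   [neg-implies-rule on 1]
3. not Box Dia (c or (not b or c)), u   [neg-implies-rule on 1]
4. not b or c, u   [or-rule on 2 (branches; this branch)]
5. not b, u   [or-rule on 4 (branches; this branch)]
6. not Dia (c or (not b or c)), v   [neg-Box-rule on 3: fresh world v, uRv]
7. not (c or (not b or c)), u   [neg-Dia-rule on 6 via vRu]
8. not c, u   [neg-or-rule on 7]
9. not (not b or c), u   [neg-or-rule on 7]
10. b, u   [neg-or-rule on 9]
Accessibility: uRu, uRv, vRu, vRv
Branch closes: b and not b both at u.
All branches of the negation close; one closing branch shown above.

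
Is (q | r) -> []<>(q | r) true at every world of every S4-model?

Tableau for the negation ~((q | r) -> []<>(q | r)):
1. ~((q | r) -> []<>(q | r)), 0
2. q | r, 0
3. ~[]<>(q | r), 0
4. r, 0
5. ~<>(q | r), 1
6. ~(q | r), 1
7. ~q, 1
8. ~r, 1
Accessibility: 0R0, 0R1, 1R1
The negation has an open branch (countermodel exists).

Invalid (countermodel exists)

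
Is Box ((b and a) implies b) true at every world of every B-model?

Tableau for the negation not Box ((b and a) implies b):
1. not Box ((b and a) implies b), u
2. not ((b and a) implies b), v
3. b and a, v
4. not b, v
5. b, v
6. a, v
Accessibility: uRu, uRv, vRu, vRv
Branch closes: b and not b both at v.
Every branch of the negation's tableau closes; the branch above is one of them.

Yes, valid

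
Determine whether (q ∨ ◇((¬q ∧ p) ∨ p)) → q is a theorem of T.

Tableau for the negation ¬((q ∨ ◇((¬q ∧ p) ∨ p)) → q):
1. ¬((q ∨ ◇((¬q ∧ p) ∨ p)) → q), u
2. q ∨ ◇((¬q ∧ p) ∨ p), u   [¬→-rule on 1]
3. ¬q, u   [¬→-rule on 1]
4. ◇((¬q ∧ p) ∨ p), u   [∨-rule on 2 (branches; this branch)]
5. (¬q ∧ p) ∨ p, v   [◇-rule on 4: fresh world v, uRv]
6. p, v   [∨-rule on 5 (branches; this branch)]
Accessibility: uRu, uRv, vRv
The negation has an open branch (countermodel exists).

Not valid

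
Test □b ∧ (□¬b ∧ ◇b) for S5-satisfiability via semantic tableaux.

Unsatisfiable (every branch closes)

1. □b ∧ (□¬b ∧ ◇b), 0
2. □b, 0   [∧-rule on 1]
3. □¬b ∧ ◇b, 0   [∧-rule on 1]
4. □¬b, 0   [∧-rule on 3]
5. ◇b, 0   [∧-rule on 3]
6. b, 0   [□-rule on 2 via 0R0]
7. ¬b, 0   [□-rule on 4 via 0R0]
Accessibility: 0R0
Branch closes: b and ¬b both at 0.
Every branch closes; the branch above is one of them.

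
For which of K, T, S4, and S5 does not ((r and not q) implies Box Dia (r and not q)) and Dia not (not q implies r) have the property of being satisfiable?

S5-tableau for the formula:
1. not ((r and not q) implies Box Dia (r and not q)) and Dia not (not q implies r), 0
2. not ((r and not q) implies Box Dia (r and not q)), 0
3. Dia not (not q implies r), 0
4. r and not q, 0
5. not Box Dia (r and not q), 0
6. r, 0
7. not q, 0
8. not (not q implies r), 1
9. not q, 1
10. not r, 1
11. not Dia (r and not q), 2
12. not (r and not q), 0
13. not (r and not q), 1
14. not (r and not q), 2
15. q, 0
Accessibility: 0R0, 0R1, 0R2, 1R0, 1R1, 1R2, 2R0, 2R1, 2R2
Branch closes: q and not q both at 0.
Every branch closes (one shown): unsatisfiable in S5.
S4-tableau for the formula:
1. not ((r and not q) implies Box Dia (r and not q)) and Dia not (not q implies r), 0
2. not ((r and not q) implies Box Dia (r and not q)), 0
3. Dia not (not q implies r), 0
4. r and not q, 0
5. not Box Dia (r and not q), 0
6. r, 0
7. not q, 0
8. not (not q implies r), 1
9. not q, 1
10. not r, 1
11. not Dia (r and not q), 2
12. not (r and not q), 2
13. q, 2
Accessibility: 0R0, 0R1, 0R2, 1R1, 2R2
Complete open branch: satisfiable in S4, hence also in K, T (this S4-model is also a K-model and a T-model).

K, T, S4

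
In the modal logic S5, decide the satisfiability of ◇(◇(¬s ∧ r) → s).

Satisfiable

1. ◇(◇(¬s ∧ r) → s), u
2. ◇(¬s ∧ r) → s, v   [◇-rule on 1: fresh world v, uRv]
3. s, v   [→-rule on 2 (branches; this branch)]
Accessibility: uRu, uRv, vRu, vRv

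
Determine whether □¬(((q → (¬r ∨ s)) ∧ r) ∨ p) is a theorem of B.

Not valid

Tableau for the negation ¬□¬(((q → (¬r ∨ s)) ∧ r) ∨ p):
1. ¬□¬(((q → (¬r ∨ s)) ∧ r) ∨ p), u
2. ((q → (¬r ∨ s)) ∧ r) ∨ p, v   [¬□-rule on 1: fresh world v, uRv]
3. p, v   [∨-rule on 2 (branches; this branch)]
Accessibility: uRu, uRv, vRu, vRv
The negation has an open branch (countermodel exists).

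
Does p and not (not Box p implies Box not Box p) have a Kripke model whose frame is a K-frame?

1. p and not (not Box p implies Box not Box p), w0
2. p, w0
3. not (not Box p implies Box not Box p), w0
4. not Box p, w0
5. not Box not Box p, w0
6. not p, w1
7. Box p, w2
Accessibility: w0Rw1, w0Rw2

Satisfiable (open branch found)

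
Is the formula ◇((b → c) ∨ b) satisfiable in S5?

Yes, satisfiable

1. ◇((b → c) ∨ b), w0
2. (b → c) ∨ b, w1
3. b, w1
Accessibility: w0Rw0, w0Rw1, w1Rw0, w1Rw1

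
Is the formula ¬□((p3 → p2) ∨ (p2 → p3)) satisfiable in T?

1. ¬□((p3 → p2) ∨ (p2 → p3)), w0
2. ¬((p3 → p2) ∨ (p2 → p3)), w1
3. ¬(p3 → p2), w1
4. ¬(p2 → p3), w1
5. p3, w1
6. ¬p2, w1
7. p2, w1
8. ¬p3, w1
Accessibility: w0Rw0, w0Rw1, w1Rw1
Branch closes: p2 and ¬p2 both at w1.
Every branch closes; the branch above is one of them.

No, unsatisfiable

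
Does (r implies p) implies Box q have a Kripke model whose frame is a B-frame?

Satisfiable

1. (r implies p) implies Box q, w0
2. Box q, w0
3. q, w0
Accessibility: w0Rw0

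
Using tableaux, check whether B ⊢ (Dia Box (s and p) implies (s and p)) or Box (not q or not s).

Valid

Tableau for the negation not ((Dia Box (s and p) implies (s and p)) or Box (not q or not s)):
1. not ((Dia Box (s and p) implies (s and p)) or Box (not q or not s)), u
2. not (Dia Box (s and p) implies (s and p)), u
3. not Box (not q or not s), u
4. Dia Box (s and p), u
5. not (s and p), u
6. not p, u
7. not (not q or not s), v
8. q, v
9. s, v
10. Box (s and p), w
11. s and p, u
12. s, u
13. p, u
Accessibility: uRu, uRv, uRw, vRu, vRv, wRu, wRw
Branch closes: p and not p both at u.
Every branch of the negation's tableau closes; the branch above is one of them.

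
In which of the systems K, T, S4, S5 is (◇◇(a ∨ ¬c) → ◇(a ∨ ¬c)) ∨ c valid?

K-tableau for the negation ¬((◇◇(a ∨ ¬c) → ◇(a ∨ ¬c)) ∨ c):
1. ¬((◇◇(a ∨ ¬c) → ◇(a ∨ ¬c)) ∨ c), u
2. ¬(◇◇(a ∨ ¬c) → ◇(a ∨ ¬c)), u   [¬∨-rule on 1]
3. ¬c, u   [¬∨-rule on 1]
4. ◇◇(a ∨ ¬c), u   [¬→-rule on 2]
5. ¬◇(a ∨ ¬c), u   [¬→-rule on 2]
6. ◇(a ∨ ¬c), v   [◇-rule on 4: fresh world v, uRv]
7. ¬(a ∨ ¬c), v   [¬◇-rule on 5 via uRv]
8. ¬a, v   [¬∨-rule on 7]
9. c, v   [¬∨-rule on 7]
10. a ∨ ¬c, w   [◇-rule on 6: fresh world w, vRw]
11. ¬c, w   [∨-rule on 10 (branches; this branch)]
Accessibility: uRv, vRw
Complete open branch: countermodel on a K-frame, so not valid in K.
T-tableau for the negation ¬((◇◇(a ∨ ¬c) → ◇(a ∨ ¬c)) ∨ c):
1. ¬((◇◇(a ∨ ¬c) → ◇(a ∨ ¬c)) ∨ c), u
2. ¬(◇◇(a ∨ ¬c) → ◇(a ∨ ¬c)), u   [¬∨-rule on 1]
3. ¬c, u   [¬∨-rule on 1]
4. ◇◇(a ∨ ¬c), u   [¬→-rule on 2]
5. ¬◇(a ∨ ¬c), u   [¬→-rule on 2]
6. ¬(a ∨ ¬c), u   [¬◇-rule on 5 via uRu]
7. ¬a, u   [¬∨-rule on 6]
8. c, u   [¬∨-rule on 6]
Accessibility: uRu
Branch closes: c and ¬c both at u.
Every branch closes (one shown): valid in T, hence also in S4, S5 (every theorem of T is a theorem of S4 and S5).

T, S4, S5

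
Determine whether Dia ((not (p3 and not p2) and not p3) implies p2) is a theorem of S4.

Tableau for the negation not Dia ((not (p3 and not p2) and not p3) implies p2):
1. not Dia ((not (p3 and not p2) and not p3) implies p2), w0
2. not ((not (p3 and not p2) and not p3) implies p2), w0   [neg-Dia-rule on 1 via w0Rw0]
3. not (p3 and not p2) and not p3, w0   [neg-implies-rule on 2]
4. not p2, w0   [neg-implies-rule on 2]
5. not (p3 and not p2), w0   [and-rule on 3]
6. not p3, w0   [and-rule on 3]
Accessibility: w0Rw0
The negation has an open branch (countermodel exists).

No, not valid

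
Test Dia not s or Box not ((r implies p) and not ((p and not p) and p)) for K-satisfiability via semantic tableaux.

1. Dia not s or Box not ((r implies p) and not ((p and not p) and p)), 0
2. Box not ((r implies p) and not ((p and not p) and p)), 0

Satisfiable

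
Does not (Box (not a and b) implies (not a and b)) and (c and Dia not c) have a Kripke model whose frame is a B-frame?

1. not (Box (not a and b) implies (not a and b)) and (c and Dia not c), u
2. not (Box (not a and b) implies (not a and b)), u
3. c and Dia not c, u
4. Box (not a and b), u
5. not (not a and b), u
6. c, u
7. Dia not c, u
8. not a and b, u
9. not a, u
10. b, u
11. not b, u
Accessibility: uRu
Branch closes: b and not b both at u.
All branches of the tableau close; one closing branch shown above.

No, unsatisfiable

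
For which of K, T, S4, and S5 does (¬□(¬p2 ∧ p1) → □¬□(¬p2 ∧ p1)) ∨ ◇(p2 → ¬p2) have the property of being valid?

K-tableau for the negation ¬((¬□(¬p2 ∧ p1) → □¬□(¬p2 ∧ p1)) ∨ ◇(p2 → ¬p2)):
1. ¬((¬□(¬p2 ∧ p1) → □¬□(¬p2 ∧ p1)) ∨ ◇(p2 → ¬p2)), w0
2. ¬(¬□(¬p2 ∧ p1) → □¬□(¬p2 ∧ p1)), w0
3. ¬◇(p2 → ¬p2), w0
4. ¬□(¬p2 ∧ p1), w0
5. ¬□¬□(¬p2 ∧ p1), w0
6. ¬(¬p2 ∧ p1), w1
7. ¬(p2 → ¬p2), w1
8. p2, w1
9. ¬p1, w1
10. □(¬p2 ∧ p1), w2
11. ¬(p2 → ¬p2), w2
12. p2, w2
Accessibility: w0Rw1, w0Rw2
Complete open branch: countermodel on a K-frame, so not valid in K.
T-tableau for the negation ¬((¬□(¬p2 ∧ p1) → □¬□(¬p2 ∧ p1)) ∨ ◇(p2 → ¬p2)):
1. ¬((¬□(¬p2 ∧ p1) → □¬□(¬p2 ∧ p1)) ∨ ◇(p2 → ¬p2)), w0
2. ¬(¬□(¬p2 ∧ p1) → □¬□(¬p2 ∧ p1)), w0
3. ¬◇(p2 → ¬p2), w0
4. ¬□(¬p2 ∧ p1), w0
5. ¬□¬□(¬p2 ∧ p1), w0
6. ¬(p2 → ¬p2), w0
7. p2, w0
8. ¬(¬p2 ∧ p1), w1
9. ¬(p2 → ¬p2), w1
10. p2, w1
11. ¬p1, w1
12. □(¬p2 ∧ p1), w2
13. ¬(p2 → ¬p2), w2
14. p2, w2
15. ¬p2 ∧ p1, w2
16. ¬p2, w2
17. p1, w2
Accessibility: w0Rw0, w0Rw1, w0Rw2, w1Rw1, w2Rw2
Branch closes: p2 and ¬p2 both at w2.
Every branch closes (one shown): valid in T, hence also in S4, S5 (every theorem of T is a theorem of S4 and S5).

T, S4, S5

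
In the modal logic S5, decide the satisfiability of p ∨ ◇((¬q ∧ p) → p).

Satisfiable

1. p ∨ ◇((¬q ∧ p) → p), w0
2. ◇((¬q ∧ p) → p), w0
3. (¬q ∧ p) → p, w1
4. p, w1
Accessibility: w0Rw0, w0Rw1, w1Rw0, w1Rw1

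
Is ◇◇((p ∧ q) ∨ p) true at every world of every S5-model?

Invalid (countermodel exists)

Tableau for the negation ¬◇◇((p ∧ q) ∨ p):
1. ¬◇◇((p ∧ q) ∨ p), 0
2. ¬◇((p ∧ q) ∨ p), 0   [¬◇-rule on 1 via 0R0]
3. ¬((p ∧ q) ∨ p), 0   [¬◇-rule on 2 via 0R0]
4. ¬(p ∧ q), 0   [¬∨-rule on 3]
5. ¬p, 0   [¬∨-rule on 3]
6. ¬q, 0   [¬∧-rule on 4 (branches; this branch)]
Accessibility: 0R0
The negation has an open branch (countermodel exists).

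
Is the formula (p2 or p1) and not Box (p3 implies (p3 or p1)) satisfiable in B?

1. (p2 or p1) and not Box (p3 implies (p3 or p1)), w0
2. p2 or p1, w0
3. not Box (p3 implies (p3 or p1)), w0
4. p1, w0
5. not (p3 implies (p3 or p1)), w1
6. p3, w1
7. not (p3 or p1), w1
8. not p3, w1
9. not p1, w1
Accessibility: w0Rw0, w0Rw1, w1Rw0, w1Rw1
Branch closes: p3 and not p3 both at w1.
All branches of the tableau close; one closing branch shown above.

Unsatisfiable (every branch closes)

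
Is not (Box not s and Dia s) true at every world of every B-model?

Valid in B

Tableau for the negation Box not s and Dia s:
1. Box not s and Dia s, 0
2. Box not s, 0
3. Dia s, 0
4. not s, 0
5. s, 1
6. not s, 1
Accessibility: 0R0, 0R1, 1R0, 1R1
Branch closes: s and not s both at 1.
Every branch of the negation's tableau closes; the branch above is one of them.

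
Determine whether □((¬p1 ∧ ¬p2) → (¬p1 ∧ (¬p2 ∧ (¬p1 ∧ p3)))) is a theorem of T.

Not valid

Tableau for the negation ¬□((¬p1 ∧ ¬p2) → (¬p1 ∧ (¬p2 ∧ (¬p1 ∧ p3)))):
1. ¬□((¬p1 ∧ ¬p2) → (¬p1 ∧ (¬p2 ∧ (¬p1 ∧ p3)))), u
2. ¬((¬p1 ∧ ¬p2) → (¬p1 ∧ (¬p2 ∧ (¬p1 ∧ p3)))), v   [¬□-rule on 1: fresh world v, uRv]
3. ¬p1 ∧ ¬p2, v   [¬→-rule on 2]
4. ¬(¬p1 ∧ (¬p2 ∧ (¬p1 ∧ p3))), v   [¬→-rule on 2]
5. ¬p1, v   [∧-rule on 3]
6. ¬p2, v   [∧-rule on 3]
7. ¬(¬p2 ∧ (¬p1 ∧ p3)), v   [¬∧-rule on 4 (branches; this branch)]
8. ¬(¬p1 ∧ p3), v   [¬∧-rule on 7 (branches; this branch)]
9. ¬p3, v   [¬∧-rule on 8 (branches; this branch)]
Accessibility: uRu, uRv, vRv
The negation has an open branch (countermodel exists).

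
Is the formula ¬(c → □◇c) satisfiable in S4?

1. ¬(c → □◇c), 0
2. c, 0
3. ¬□◇c, 0
4. ¬◇c, 1
5. ¬c, 1
Accessibility: 0R0, 0R1, 1R1

Satisfiable (open branch found)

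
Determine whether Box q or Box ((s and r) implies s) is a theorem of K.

Yes, valid

Tableau for the negation not (Box q or Box ((s and r) implies s)):
1. not (Box q or Box ((s and r) implies s)), u
2. not Box q, u
3. not Box ((s and r) implies s), u
4. not q, v
5. not ((s and r) implies s), w
6. s and r, w
7. not s, w
8. s, w
9. r, w
Accessibility: uRv, uRw
Branch closes: s and not s both at w.
All branches of the negation close; one closing branch shown above.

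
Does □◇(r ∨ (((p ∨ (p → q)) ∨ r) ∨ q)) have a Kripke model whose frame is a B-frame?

Yes, satisfiable

1. □◇(r ∨ (((p ∨ (p → q)) ∨ r) ∨ q)), 0
2. ◇(r ∨ (((p ∨ (p → q)) ∨ r) ∨ q)), 0   [□-rule on 1 via 0R0]
3. r ∨ (((p ∨ (p → q)) ∨ r) ∨ q), 1   [◇-rule on 2: fresh world 1, 0R1]
4. ◇(r ∨ (((p ∨ (p → q)) ∨ r) ∨ q)), 1   [□-rule on 1 via 0R1]
5. ((p ∨ (p → q)) ∨ r) ∨ q, 1   [∨-rule on 3 (branches; this branch)]
6. q, 1   [∨-rule on 5 (branches; this branch)]
7. r ∨ (((p ∨ (p → q)) ∨ r) ∨ q), 2   [◇-rule on 4: fresh world 2, 1R2]
8. ((p ∨ (p → q)) ∨ r) ∨ q, 2   [∨-rule on 7 (branches; this branch)]
9. q, 2   [∨-rule on 8 (branches; this branch)]
Accessibility: 0R0, 0R1, 1R0, 1R1, 1R2, 2R1, 2R2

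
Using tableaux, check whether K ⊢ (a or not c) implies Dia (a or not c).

Not valid

Tableau for the negation not ((a or not c) implies Dia (a or not c)):
1. not ((a or not c) implies Dia (a or not c)), u
2. a or not c, u
3. not Dia (a or not c), u
4. not c, u
The negation has an open branch (countermodel exists).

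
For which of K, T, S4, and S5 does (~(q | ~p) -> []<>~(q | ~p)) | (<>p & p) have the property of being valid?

T, S4, S5

T-tableau for the negation ~((~(q | ~p) -> []<>~(q | ~p)) | (<>p & p)):
1. ~((~(q | ~p) -> []<>~(q | ~p)) | (<>p & p)), w0
2. ~(~(q | ~p) -> []<>~(q | ~p)), w0
3. ~(<>p & p), w0
4. ~(q | ~p), w0
5. ~[]<>~(q | ~p), w0
6. ~q, w0
7. p, w0
8. ~<>p, w0
9. ~p, w0
Accessibility: w0Rw0
Branch closes: p and ~p both at w0.
Every branch closes (one shown): valid in T, hence also in S4, S5 (every theorem of T is a theorem of S4 and S5).
K-tableau for the negation ~((~(q | ~p) -> []<>~(q | ~p)) | (<>p & p)):
1. ~((~(q | ~p) -> []<>~(q | ~p)) | (<>p & p)), w0
2. ~(~(q | ~p) -> []<>~(q | ~p)), w0
3. ~(<>p & p), w0
4. ~(q | ~p), w0
5. ~[]<>~(q | ~p), w0
6. ~q, w0
7. p, w0
8. ~<>p, w0
9. ~<>~(q | ~p), w1
10. ~p, w1
Accessibility: w0Rw1
Complete open branch: countermodel on a K-frame, so not valid in K.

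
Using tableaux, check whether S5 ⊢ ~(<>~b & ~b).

Tableau for the negation <>~b & ~b:
1. <>~b & ~b, w0
2. <>~b, w0   [&-rule on 1]
3. ~b, w0   [&-rule on 1]
4. ~b, w1   [<>-rule on 2: fresh world w1, w0Rw1]
Accessibility: w0Rw0, w0Rw1, w1Rw0, w1Rw1
The negation has an open branch (countermodel exists).

Invalid (countermodel exists)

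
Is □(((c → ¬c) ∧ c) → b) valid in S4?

Yes, valid

Tableau for the negation ¬□(((c → ¬c) ∧ c) → b):
1. ¬□(((c → ¬c) ∧ c) → b), u
2. ¬(((c → ¬c) ∧ c) → b), v   [¬□-rule on 1: fresh world v, uRv]
3. (c → ¬c) ∧ c, v   [¬→-rule on 2]
4. ¬b, v   [¬→-rule on 2]
5. c → ¬c, v   [∧-rule on 3]
6. c, v   [∧-rule on 3]
7. ¬c, v   [→-rule on 5 (branches; this branch)]
Accessibility: uRu, uRv, vRv
Branch closes: c and ¬c both at v.
Every branch of the negation's tableau closes; the branch above is one of them.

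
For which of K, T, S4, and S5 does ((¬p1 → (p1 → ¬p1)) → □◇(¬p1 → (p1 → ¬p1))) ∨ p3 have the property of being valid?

T, S4, S5

T-tableau for the negation ¬(((¬p1 → (p1 → ¬p1)) → □◇(¬p1 → (p1 → ¬p1))) ∨ p3):
1. ¬(((¬p1 → (p1 → ¬p1)) → □◇(¬p1 → (p1 → ¬p1))) ∨ p3), w0
2. ¬((¬p1 → (p1 → ¬p1)) → □◇(¬p1 → (p1 → ¬p1))), w0   [¬∨-rule on 1]
3. ¬p3, w0   [¬∨-rule on 1]
4. ¬p1 → (p1 → ¬p1), w0   [¬→-rule on 2]
5. ¬□◇(¬p1 → (p1 → ¬p1)), w0   [¬→-rule on 2]
6. p1 → ¬p1, w0   [→-rule on 4 (branches; this branch)]
7. ¬p1, w0   [→-rule on 6 (branches; this branch)]
8. ¬◇(¬p1 → (p1 → ¬p1)), w1   [¬□-rule on 5: fresh world w1, w0Rw1]
9. ¬(¬p1 → (p1 → ¬p1)), w1   [¬◇-rule on 8 via w1Rw1]
10. ¬p1, w1   [¬→-rule on 9]
11. ¬(p1 → ¬p1), w1   [¬→-rule on 9]
12. p1, w1   [¬→-rule on 11]
Accessibility: w0Rw0, w0Rw1, w1Rw1
Branch closes: p1 and ¬p1 both at w1.
Every branch closes (one shown): valid in T, hence also in S4, S5 (every theorem of T is a theorem of S4 and S5).
K-tableau for the negation ¬(((¬p1 → (p1 → ¬p1)) → □◇(¬p1 → (p1 → ¬p1))) ∨ p3):
1. ¬(((¬p1 → (p1 → ¬p1)) → □◇(¬p1 → (p1 → ¬p1))) ∨ p3), w0
2. ¬((¬p1 → (p1 → ¬p1)) → □◇(¬p1 → (p1 → ¬p1))), w0   [¬∨-rule on 1]
3. ¬p3, w0   [¬∨-rule on 1]
4. ¬p1 → (p1 → ¬p1), w0   [¬→-rule on 2]
5. ¬□◇(¬p1 → (p1 → ¬p1)), w0   [¬→-rule on 2]
6. p1 → ¬p1, w0   [→-rule on 4 (branches; this branch)]
7. ¬p1, w0   [→-rule on 6 (branches; this branch)]
8. ¬◇(¬p1 → (p1 → ¬p1)), w1   [¬□-rule on 5: fresh world w1, w0Rw1]
Accessibility: w0Rw1
Complete open branch: countermodel on a K-frame, so not valid in K.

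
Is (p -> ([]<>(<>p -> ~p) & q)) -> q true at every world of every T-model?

Invalid (countermodel exists)

Tableau for the negation ~((p -> ([]<>(<>p -> ~p) & q)) -> q):
1. ~((p -> ([]<>(<>p -> ~p) & q)) -> q), w0
2. p -> ([]<>(<>p -> ~p) & q), w0   [~->-rule on 1]
3. ~q, w0   [~->-rule on 1]
4. ~p, w0   [->-rule on 2 (branches; this branch)]
Accessibility: w0Rw0
The negation has an open branch (countermodel exists).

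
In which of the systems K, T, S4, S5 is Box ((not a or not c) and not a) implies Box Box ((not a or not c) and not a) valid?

S4-tableau for the negation not (Box ((not a or not c) and not a) implies Box Box ((not a or not c) and not a)):
1. not (Box ((not a or not c) and not a) implies Box Box ((not a or not c) and not a)), w0
2. Box ((not a or not c) and not a), w0
3. not Box Box ((not a or not c) and not a), w0
4. (not a or not c) and not a, w0
5. not a or not c, w0
6. not a, w0
7. not c, w0
8. not Box ((not a or not c) and not a), w1
9. (not a or not c) and not a, w1
10. not a or not c, w1
11. not a, w1
12. not c, w1
13. not ((not a or not c) and not a), w2
14. (not a or not c) and not a, w2
15. not a or not c, w2
16. not a, w2
17. not (not a or not c), w2
18. a, w2
19. c, w2
Accessibility: w0Rw0, w0Rw1, w0Rw2, w1Rw1, w1Rw2, w2Rw2
Branch closes: a and not a both at w2.
Every branch closes (one shown): valid in S4, hence also in S5 (every theorem of S4 is a theorem of S5).
T-tableau for the negation not (Box ((not a or not c) and not a) implies Box Box ((not a or not c) and not a)):
1. not (Box ((not a or not c) and not a) implies Box Box ((not a or not c) and not a)), w0
2. Box ((not a or not c) and not a), w0
3. not Box Box ((not a or not c) and not a), w0
4. (not a or not c) and not a, w0
5. not a or not c, w0
6. not a, w0
7. not c, w0
8. not Box ((not a or not c) and not a), w1
9. (not a or not c) and not a, w1
10. not a or not c, w1
11. not a, w1
12. not c, w1
13. not ((not a or not c) and not a), w2
14. a, w2
Accessibility: w0Rw0, w0Rw1, w1Rw1, w1Rw2, w2Rw2
Complete open branch: countermodel on a T-frame, so not valid in T, nor in K (the same frame is also a K-frame).

S4, S5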